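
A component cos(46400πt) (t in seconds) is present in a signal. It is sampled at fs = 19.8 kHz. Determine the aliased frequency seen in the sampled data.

ω = 46400π rad/s → f = ω/(2π) = 23200 Hz = 23.2 kHz.
23.2 kHz mod fs = 3.4 kHz.
3.4 kHz ≤ fs/2 = 9.9 kHz, appears at 3.4 kHz.

3.4 kHz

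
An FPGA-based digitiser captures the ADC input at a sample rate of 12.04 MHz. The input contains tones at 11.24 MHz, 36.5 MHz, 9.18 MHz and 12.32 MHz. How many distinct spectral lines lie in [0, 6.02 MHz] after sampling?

4

fs/2 = 6.02 MHz.
11.24 MHz > fs/2 = 6.02 MHz, folds to fs − 11.24 MHz = 0.8 MHz.
36.5 MHz mod fs = 0.38 MHz.
0.38 MHz ≤ fs/2 = 6.02 MHz, appears at 0.38 MHz.
9.18 MHz > fs/2 = 6.02 MHz, folds to fs − 9.18 MHz = 2.86 MHz.
12.32 MHz mod fs = 0.28 MHz.
0.28 MHz ≤ fs/2 = 6.02 MHz, appears at 0.28 MHz.
Distinct values: {0.28 MHz, 0.38 MHz, 0.8 MHz, 2.86 MHz} → 4.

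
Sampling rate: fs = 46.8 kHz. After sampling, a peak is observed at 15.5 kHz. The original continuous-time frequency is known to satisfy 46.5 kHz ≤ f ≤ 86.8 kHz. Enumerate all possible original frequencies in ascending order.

62.3 kHz, 78.1 kHz

Frequencies that alias to 15.5 kHz are k·fs ± 15.5 kHz for integer k ≥ 0.
k=0: 15.5 kHz.
k=1: 31.3 kHz, 62.3 kHz.
k=2: 78.1 kHz, 109.1 kHz.
k=3: 124.9 kHz, 155.9 kHz.
Within [46.5 kHz, 86.8 kHz]: 62.3 kHz, 78.1 kHz.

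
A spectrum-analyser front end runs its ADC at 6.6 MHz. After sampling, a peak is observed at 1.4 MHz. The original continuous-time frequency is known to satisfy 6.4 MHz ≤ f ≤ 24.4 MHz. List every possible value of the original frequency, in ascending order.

Frequencies that alias to 1.4 MHz are k·fs ± 1.4 MHz for integer k ≥ 0.
k=0: 1.4 MHz.
k=1: 5.2 MHz, 8 MHz.
k=2: 11.8 MHz, 14.6 MHz.
k=3: 18.4 MHz, 21.2 MHz.
k=4: 25 MHz, 27.8 MHz.
Within [6.4 MHz, 24.4 MHz]: 8 MHz, 11.8 MHz, 14.6 MHz, 18.4 MHz, 21.2 MHz.

8 MHz, 11.8 MHz, 14.6 MHz, 18.4 MHz, 21.2 MHz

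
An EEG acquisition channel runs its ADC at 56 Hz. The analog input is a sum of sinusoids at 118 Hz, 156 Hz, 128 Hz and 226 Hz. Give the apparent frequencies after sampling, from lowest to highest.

2 Hz, 6 Hz, 12 Hz, 16 Hz

fs/2 = 28 Hz.
118 Hz mod fs = 6 Hz.
6 Hz ≤ fs/2 = 28 Hz, appears at 6 Hz.
156 Hz mod fs = 44 Hz.
44 Hz > fs/2 = 28 Hz, folds to fs − 44 Hz = 12 Hz.
128 Hz mod fs = 16 Hz.
16 Hz ≤ fs/2 = 28 Hz, appears at 16 Hz.
226 Hz mod fs = 2 Hz.
2 Hz ≤ fs/2 = 28 Hz, appears at 2 Hz.
Distinct values: {2 Hz, 6 Hz, 12 Hz, 16 Hz}.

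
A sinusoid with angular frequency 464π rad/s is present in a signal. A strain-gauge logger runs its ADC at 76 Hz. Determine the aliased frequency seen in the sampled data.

4 Hz

ω = 464π rad/s → f = ω/(2π) = 232 Hz.
232 Hz mod fs = 4 Hz.
4 Hz ≤ fs/2 = 38 Hz, appears at 4 Hz.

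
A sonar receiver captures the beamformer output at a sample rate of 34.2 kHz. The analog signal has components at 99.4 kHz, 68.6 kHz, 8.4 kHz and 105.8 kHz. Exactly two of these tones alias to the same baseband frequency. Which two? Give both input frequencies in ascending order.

fs/2 = 17.1 kHz.
99.4 kHz mod fs = 31 kHz.
31 kHz > fs/2 = 17.1 kHz, folds to fs − 31 kHz = 3.2 kHz.
68.6 kHz mod fs = 0.2 kHz.
0.2 kHz ≤ fs/2 = 17.1 kHz, appears at 0.2 kHz.
8.4 kHz ≤ fs/2 = 17.1 kHz, passes unchanged.
105.8 kHz mod fs = 3.2 kHz.
3.2 kHz ≤ fs/2 = 17.1 kHz, appears at 3.2 kHz.
99.4 kHz and 105.8 kHz both map to 3.2 kHz.

99.4 kHz, 105.8 kHz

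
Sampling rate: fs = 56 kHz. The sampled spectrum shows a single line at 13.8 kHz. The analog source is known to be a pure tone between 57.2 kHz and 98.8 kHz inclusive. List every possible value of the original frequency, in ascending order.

69.8 kHz, 98.2 kHz

Frequencies that alias to 13.8 kHz are k·fs ± 13.8 kHz for integer k ≥ 0.
k=0: 13.8 kHz.
k=1: 42.2 kHz, 69.8 kHz.
k=2: 98.2 kHz, 125.8 kHz.
k=3: 154.2 kHz, 181.8 kHz.
Within [57.2 kHz, 98.8 kHz]: 69.8 kHz, 98.2 kHz.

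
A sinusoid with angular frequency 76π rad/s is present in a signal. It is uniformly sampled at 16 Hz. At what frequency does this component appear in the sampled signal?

6 Hz

ω = 76π rad/s → f = ω/(2π) = 38 Hz.
38 Hz mod fs = 6 Hz.
6 Hz ≤ fs/2 = 8 Hz, appears at 6 Hz.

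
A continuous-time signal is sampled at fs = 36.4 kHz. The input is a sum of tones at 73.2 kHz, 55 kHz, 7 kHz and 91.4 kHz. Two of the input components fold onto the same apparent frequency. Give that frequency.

17.8 kHz

fs/2 = 18.2 kHz.
73.2 kHz mod fs = 0.4 kHz.
0.4 kHz ≤ fs/2 = 18.2 kHz, appears at 0.4 kHz.
55 kHz mod fs = 18.6 kHz.
18.6 kHz > fs/2 = 18.2 kHz, folds to fs − 18.6 kHz = 17.8 kHz.
7 kHz ≤ fs/2 = 18.2 kHz, passes unchanged.
91.4 kHz mod fs = 18.6 kHz.
18.6 kHz > fs/2 = 18.2 kHz, folds to fs − 18.6 kHz = 17.8 kHz.
55 kHz and 91.4 kHz both map to 17.8 kHz.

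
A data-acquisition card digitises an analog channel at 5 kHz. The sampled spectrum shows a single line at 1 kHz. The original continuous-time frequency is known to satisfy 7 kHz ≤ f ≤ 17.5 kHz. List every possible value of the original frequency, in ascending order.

Frequencies that alias to 1 kHz are k·fs ± 1 kHz for integer k ≥ 0.
k=0: 1 kHz.
k=1: 4 kHz, 6 kHz.
k=2: 9 kHz, 11 kHz.
k=3: 14 kHz, 16 kHz.
k=4: 19 kHz, 21 kHz.
Within [7 kHz, 17.5 kHz]: 9 kHz, 11 kHz, 14 kHz, 16 kHz.

9 kHz, 11 kHz, 14 kHz, 16 kHz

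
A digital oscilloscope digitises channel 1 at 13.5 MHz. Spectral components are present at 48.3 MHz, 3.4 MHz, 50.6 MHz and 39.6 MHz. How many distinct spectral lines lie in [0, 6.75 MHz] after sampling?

3

fs/2 = 6.75 MHz.
48.3 MHz mod fs = 7.8 MHz.
7.8 MHz > fs/2 = 6.75 MHz, folds to fs − 7.8 MHz = 5.7 MHz.
3.4 MHz ≤ fs/2 = 6.75 MHz, passes unchanged.
50.6 MHz mod fs = 10.1 MHz.
10.1 MHz > fs/2 = 6.75 MHz, folds to fs − 10.1 MHz = 3.4 MHz.
39.6 MHz mod fs = 12.6 MHz.
12.6 MHz > fs/2 = 6.75 MHz, folds to fs − 12.6 MHz = 0.9 MHz.
Distinct values: {0.9 MHz, 3.4 MHz, 5.7 MHz} → 3.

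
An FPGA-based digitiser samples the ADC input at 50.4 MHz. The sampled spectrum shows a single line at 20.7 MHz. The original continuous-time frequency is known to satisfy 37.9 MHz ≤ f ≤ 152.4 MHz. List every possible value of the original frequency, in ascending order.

Frequencies that alias to 20.7 MHz are k·fs ± 20.7 MHz for integer k ≥ 0.
k=0: 20.7 MHz.
k=1: 29.7 MHz, 71.1 MHz.
k=2: 80.1 MHz, 121.5 MHz.
k=3: 130.5 MHz, 171.9 MHz.
k=4: 180.9 MHz, 222.3 MHz.
Within [37.9 MHz, 152.4 MHz]: 71.1 MHz, 80.1 MHz, 121.5 MHz, 130.5 MHz.

71.1 MHz, 80.1 MHz, 121.5 MHz, 130.5 MHz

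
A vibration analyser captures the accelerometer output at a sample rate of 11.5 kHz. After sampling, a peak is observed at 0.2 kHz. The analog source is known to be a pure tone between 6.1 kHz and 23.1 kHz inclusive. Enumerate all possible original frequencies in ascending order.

Frequencies that alias to 0.2 kHz are k·fs ± 0.2 kHz for integer k ≥ 0.
k=0: 0.2 kHz.
k=1: 11.3 kHz, 11.7 kHz.
k=2: 22.8 kHz, 23.2 kHz.
k=3: 34.3 kHz, 34.7 kHz.
Within [6.1 kHz, 23.1 kHz]: 11.3 kHz, 11.7 kHz, 22.8 kHz.

11.3 kHz, 11.7 kHz, 22.8 kHz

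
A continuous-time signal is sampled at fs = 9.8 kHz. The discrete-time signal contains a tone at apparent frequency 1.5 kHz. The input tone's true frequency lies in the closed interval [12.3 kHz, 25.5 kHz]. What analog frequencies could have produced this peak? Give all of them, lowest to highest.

Frequencies that alias to 1.5 kHz are k·fs ± 1.5 kHz for integer k ≥ 0.
k=0: 1.5 kHz.
k=1: 8.3 kHz, 11.3 kHz.
k=2: 18.1 kHz, 21.1 kHz.
k=3: 27.9 kHz, 30.9 kHz.
Within [12.3 kHz, 25.5 kHz]: 18.1 kHz, 21.1 kHz.

18.1 kHz, 21.1 kHz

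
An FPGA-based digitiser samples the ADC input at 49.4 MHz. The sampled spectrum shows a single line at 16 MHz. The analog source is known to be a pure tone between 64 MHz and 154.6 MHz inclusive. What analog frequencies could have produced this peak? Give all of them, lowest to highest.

Frequencies that alias to 16 MHz are k·fs ± 16 MHz for integer k ≥ 0.
k=0: 16 MHz.
k=1: 33.4 MHz, 65.4 MHz.
k=2: 82.8 MHz, 114.8 MHz.
k=3: 132.2 MHz, 164.2 MHz.
k=4: 181.6 MHz, 213.6 MHz.
Within [64 MHz, 154.6 MHz]: 65.4 MHz, 82.8 MHz, 114.8 MHz, 132.2 MHz.

65.4 MHz, 82.8 MHz, 114.8 MHz, 132.2 MHz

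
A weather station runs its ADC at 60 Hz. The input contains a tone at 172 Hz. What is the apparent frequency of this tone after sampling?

172 Hz mod fs = 52 Hz.
52 Hz > fs/2 = 30 Hz, folds to fs − 52 Hz = 8 Hz.

8 Hz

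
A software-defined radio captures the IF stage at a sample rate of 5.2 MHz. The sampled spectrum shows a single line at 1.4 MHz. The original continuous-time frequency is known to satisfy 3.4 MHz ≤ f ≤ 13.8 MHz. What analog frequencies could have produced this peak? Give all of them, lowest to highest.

Frequencies that alias to 1.4 MHz are k·fs ± 1.4 MHz for integer k ≥ 0.
k=0: 1.4 MHz.
k=1: 3.8 MHz, 6.6 MHz.
k=2: 9 MHz, 11.8 MHz.
k=3: 14.2 MHz, 17 MHz.
Within [3.4 MHz, 13.8 MHz]: 3.8 MHz, 6.6 MHz, 9 MHz, 11.8 MHz.

3.8 MHz, 6.6 MHz, 9 MHz, 11.8 MHz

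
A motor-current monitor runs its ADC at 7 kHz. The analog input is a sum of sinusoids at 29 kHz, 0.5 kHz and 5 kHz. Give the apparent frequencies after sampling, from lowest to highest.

0.5 kHz, 1 kHz, 2 kHz

fs/2 = 3.5 kHz.
29 kHz mod fs = 1 kHz.
1 kHz ≤ fs/2 = 3.5 kHz, appears at 1 kHz.
0.5 kHz ≤ fs/2 = 3.5 kHz, passes unchanged.
5 kHz > fs/2 = 3.5 kHz, folds to fs − 5 kHz = 2 kHz.
Distinct values: {0.5 kHz, 1 kHz, 2 kHz}.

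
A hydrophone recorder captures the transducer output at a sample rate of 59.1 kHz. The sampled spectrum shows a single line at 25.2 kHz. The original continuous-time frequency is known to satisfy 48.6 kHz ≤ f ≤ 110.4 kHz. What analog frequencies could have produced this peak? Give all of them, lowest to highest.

Frequencies that alias to 25.2 kHz are k·fs ± 25.2 kHz for integer k ≥ 0.
k=0: 25.2 kHz.
k=1: 33.9 kHz, 84.3 kHz.
k=2: 93 kHz, 143.4 kHz.
k=3: 152.1 kHz, 202.5 kHz.
Within [48.6 kHz, 110.4 kHz]: 84.3 kHz, 93 kHz.

84.3 kHz, 93 kHz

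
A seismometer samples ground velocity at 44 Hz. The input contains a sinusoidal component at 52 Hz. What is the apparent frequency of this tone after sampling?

52 Hz mod fs = 8 Hz.
8 Hz ≤ fs/2 = 22 Hz, appears at 8 Hz.

8 Hz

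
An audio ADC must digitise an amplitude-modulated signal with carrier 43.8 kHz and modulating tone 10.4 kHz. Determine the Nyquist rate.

108.4 kHz

AM sidebands sit at fc ± fm = 33.4 kHz and 54.2 kHz.
Highest-frequency component: 54.2 kHz.
Nyquist rate = 2 × 54.2 kHz = 108.4 kHz.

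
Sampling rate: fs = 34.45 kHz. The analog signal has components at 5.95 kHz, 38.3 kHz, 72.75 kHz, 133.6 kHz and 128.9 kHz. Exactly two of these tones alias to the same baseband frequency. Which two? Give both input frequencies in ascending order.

fs/2 = 17.225 kHz.
5.95 kHz ≤ fs/2 = 17.225 kHz, passes unchanged.
38.3 kHz mod fs = 3.85 kHz.
3.85 kHz ≤ fs/2 = 17.225 kHz, appears at 3.85 kHz.
72.75 kHz mod fs = 3.85 kHz.
3.85 kHz ≤ fs/2 = 17.225 kHz, appears at 3.85 kHz.
133.6 kHz mod fs = 30.25 kHz.
30.25 kHz > fs/2 = 17.225 kHz, folds to fs − 30.25 kHz = 4.2 kHz.
128.9 kHz mod fs = 25.55 kHz.
25.55 kHz > fs/2 = 17.225 kHz, folds to fs − 25.55 kHz = 8.9 kHz.
38.3 kHz and 72.75 kHz both map to 3.85 kHz.

38.3 kHz, 72.75 kHz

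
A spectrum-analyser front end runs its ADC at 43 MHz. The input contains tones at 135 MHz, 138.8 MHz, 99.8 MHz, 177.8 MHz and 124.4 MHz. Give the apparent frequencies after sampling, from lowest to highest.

fs/2 = 21.5 MHz.
135 MHz mod fs = 6 MHz.
6 MHz ≤ fs/2 = 21.5 MHz, appears at 6 MHz.
138.8 MHz mod fs = 9.8 MHz.
9.8 MHz ≤ fs/2 = 21.5 MHz, appears at 9.8 MHz.
99.8 MHz mod fs = 13.8 MHz.
13.8 MHz ≤ fs/2 = 21.5 MHz, appears at 13.8 MHz.
177.8 MHz mod fs = 5.8 MHz.
5.8 MHz ≤ fs/2 = 21.5 MHz, appears at 5.8 MHz.
124.4 MHz mod fs = 38.4 MHz.
38.4 MHz > fs/2 = 21.5 MHz, folds to fs − 38.4 MHz = 4.6 MHz.
Distinct values: {4.6 MHz, 5.8 MHz, 6 MHz, 9.8 MHz, 13.8 MHz}.

4.6 MHz, 5.8 MHz, 6 MHz, 9.8 MHz, 13.8 MHz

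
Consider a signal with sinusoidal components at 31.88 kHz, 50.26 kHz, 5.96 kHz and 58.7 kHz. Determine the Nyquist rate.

117.4 kHz

Highest-frequency component: 58.7 kHz.
Nyquist rate = 2 × 58.7 kHz = 117.4 kHz.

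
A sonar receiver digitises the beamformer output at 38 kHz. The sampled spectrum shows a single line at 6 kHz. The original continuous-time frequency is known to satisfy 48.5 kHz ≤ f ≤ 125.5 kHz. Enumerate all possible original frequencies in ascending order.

70 kHz, 82 kHz, 108 kHz, 120 kHz

Frequencies that alias to 6 kHz are k·fs ± 6 kHz for integer k ≥ 0.
k=0: 6 kHz.
k=1: 32 kHz, 44 kHz.
k=2: 70 kHz, 82 kHz.
k=3: 108 kHz, 120 kHz.
k=4: 146 kHz, 158 kHz.
Within [48.5 kHz, 125.5 kHz]: 70 kHz, 82 kHz, 108 kHz, 120 kHz.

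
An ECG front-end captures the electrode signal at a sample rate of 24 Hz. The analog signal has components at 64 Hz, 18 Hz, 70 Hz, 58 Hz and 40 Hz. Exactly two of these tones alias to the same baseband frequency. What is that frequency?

8 Hz

fs/2 = 12 Hz.
64 Hz mod fs = 16 Hz.
16 Hz > fs/2 = 12 Hz, folds to fs − 16 Hz = 8 Hz.
18 Hz > fs/2 = 12 Hz, folds to fs − 18 Hz = 6 Hz.
70 Hz mod fs = 22 Hz.
22 Hz > fs/2 = 12 Hz, folds to fs − 22 Hz = 2 Hz.
58 Hz mod fs = 10 Hz.
10 Hz ≤ fs/2 = 12 Hz, appears at 10 Hz.
40 Hz mod fs = 16 Hz.
16 Hz > fs/2 = 12 Hz, folds to fs − 16 Hz = 8 Hz.
40 Hz and 64 Hz both map to 8 Hz.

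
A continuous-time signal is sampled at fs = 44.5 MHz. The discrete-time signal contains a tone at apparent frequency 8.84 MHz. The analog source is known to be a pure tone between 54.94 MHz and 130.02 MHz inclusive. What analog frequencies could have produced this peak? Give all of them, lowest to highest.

80.16 MHz, 97.84 MHz, 124.66 MHz

Frequencies that alias to 8.84 MHz are k·fs ± 8.84 MHz for integer k ≥ 0.
k=0: 8.84 MHz.
k=1: 35.66 MHz, 53.34 MHz.
k=2: 80.16 MHz, 97.84 MHz.
k=3: 124.66 MHz, 142.34 MHz.
k=4: 169.16 MHz, 186.84 MHz.
Within [54.94 MHz, 130.02 MHz]: 80.16 MHz, 97.84 MHz, 124.66 MHz.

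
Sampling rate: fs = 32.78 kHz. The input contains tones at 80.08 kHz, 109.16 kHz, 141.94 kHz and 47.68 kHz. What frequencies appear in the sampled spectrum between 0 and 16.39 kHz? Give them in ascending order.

10.82 kHz, 14.52 kHz, 14.9 kHz

fs/2 = 16.39 kHz.
80.08 kHz mod fs = 14.52 kHz.
14.52 kHz ≤ fs/2 = 16.39 kHz, appears at 14.52 kHz.
109.16 kHz mod fs = 10.82 kHz.
10.82 kHz ≤ fs/2 = 16.39 kHz, appears at 10.82 kHz.
141.94 kHz mod fs = 10.82 kHz.
10.82 kHz ≤ fs/2 = 16.39 kHz, appears at 10.82 kHz.
47.68 kHz mod fs = 14.9 kHz.
14.9 kHz ≤ fs/2 = 16.39 kHz, appears at 14.9 kHz.
Distinct values: {10.82 kHz, 14.52 kHz, 14.9 kHz}.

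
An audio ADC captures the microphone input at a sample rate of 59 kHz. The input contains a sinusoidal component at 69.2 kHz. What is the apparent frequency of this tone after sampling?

69.2 kHz mod fs = 10.2 kHz.
10.2 kHz ≤ fs/2 = 29.5 kHz, appears at 10.2 kHz.

10.2 kHz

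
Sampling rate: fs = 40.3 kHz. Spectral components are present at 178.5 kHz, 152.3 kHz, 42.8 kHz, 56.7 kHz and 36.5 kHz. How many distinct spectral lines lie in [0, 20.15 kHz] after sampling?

fs/2 = 20.15 kHz.
178.5 kHz mod fs = 17.3 kHz.
17.3 kHz ≤ fs/2 = 20.15 kHz, appears at 17.3 kHz.
152.3 kHz mod fs = 31.4 kHz.
31.4 kHz > fs/2 = 20.15 kHz, folds to fs − 31.4 kHz = 8.9 kHz.
42.8 kHz mod fs = 2.5 kHz.
2.5 kHz ≤ fs/2 = 20.15 kHz, appears at 2.5 kHz.
56.7 kHz mod fs = 16.4 kHz.
16.4 kHz ≤ fs/2 = 20.15 kHz, appears at 16.4 kHz.
36.5 kHz > fs/2 = 20.15 kHz, folds to fs − 36.5 kHz = 3.8 kHz.
Distinct values: {2.5 kHz, 3.8 kHz, 8.9 kHz, 16.4 kHz, 17.3 kHz} → 5.

5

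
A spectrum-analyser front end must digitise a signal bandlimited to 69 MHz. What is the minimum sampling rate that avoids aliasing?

138 MHz

Nyquist rate = 2 × 69 MHz = 138 MHz.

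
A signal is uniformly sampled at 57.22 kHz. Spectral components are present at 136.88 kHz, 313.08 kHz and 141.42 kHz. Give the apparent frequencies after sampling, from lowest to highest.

22.44 kHz, 26.98 kHz

fs/2 = 28.61 kHz.
136.88 kHz mod fs = 22.44 kHz.
22.44 kHz ≤ fs/2 = 28.61 kHz, appears at 22.44 kHz.
313.08 kHz mod fs = 26.98 kHz.
26.98 kHz ≤ fs/2 = 28.61 kHz, appears at 26.98 kHz.
141.42 kHz mod fs = 26.98 kHz.
26.98 kHz ≤ fs/2 = 28.61 kHz, appears at 26.98 kHz.
Distinct values: {22.44 kHz, 26.98 kHz}.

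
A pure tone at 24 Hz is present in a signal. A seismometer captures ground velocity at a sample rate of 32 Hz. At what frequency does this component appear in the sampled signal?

8 Hz

24 Hz > fs/2 = 16 Hz, folds to fs − 24 Hz = 8 Hz.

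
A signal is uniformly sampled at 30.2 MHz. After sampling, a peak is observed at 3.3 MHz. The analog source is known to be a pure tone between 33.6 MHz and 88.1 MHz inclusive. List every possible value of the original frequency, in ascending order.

57.1 MHz, 63.7 MHz, 87.3 MHz

Frequencies that alias to 3.3 MHz are k·fs ± 3.3 MHz for integer k ≥ 0.
k=0: 3.3 MHz.
k=1: 26.9 MHz, 33.5 MHz.
k=2: 57.1 MHz, 63.7 MHz.
k=3: 87.3 MHz, 93.9 MHz.
k=4: 117.5 MHz, 124.1 MHz.
Within [33.6 MHz, 88.1 MHz]: 57.1 MHz, 63.7 MHz, 87.3 MHz.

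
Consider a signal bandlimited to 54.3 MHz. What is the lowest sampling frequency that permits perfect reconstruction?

108.6 MHz

Nyquist rate = 2 × 54.3 MHz = 108.6 MHz.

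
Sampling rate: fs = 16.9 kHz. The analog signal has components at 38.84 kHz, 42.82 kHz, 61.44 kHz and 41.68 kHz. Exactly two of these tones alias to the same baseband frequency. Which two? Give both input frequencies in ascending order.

41.68 kHz, 42.82 kHz

fs/2 = 8.45 kHz.
38.84 kHz mod fs = 5.04 kHz.
5.04 kHz ≤ fs/2 = 8.45 kHz, appears at 5.04 kHz.
42.82 kHz mod fs = 9.02 kHz.
9.02 kHz > fs/2 = 8.45 kHz, folds to fs − 9.02 kHz = 7.88 kHz.
61.44 kHz mod fs = 10.74 kHz.
10.74 kHz > fs/2 = 8.45 kHz, folds to fs − 10.74 kHz = 6.16 kHz.
41.68 kHz mod fs = 7.88 kHz.
7.88 kHz ≤ fs/2 = 8.45 kHz, appears at 7.88 kHz.
41.68 kHz and 42.82 kHz both map to 7.88 kHz.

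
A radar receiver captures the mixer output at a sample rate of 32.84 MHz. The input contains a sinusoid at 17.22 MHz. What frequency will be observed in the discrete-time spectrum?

15.62 MHz

17.22 MHz > fs/2 = 16.42 MHz, folds to fs − 17.22 MHz = 15.62 MHz.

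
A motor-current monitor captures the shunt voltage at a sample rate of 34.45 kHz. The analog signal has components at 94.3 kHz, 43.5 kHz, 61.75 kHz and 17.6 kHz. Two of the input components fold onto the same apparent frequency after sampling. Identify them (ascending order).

fs/2 = 17.225 kHz.
94.3 kHz mod fs = 25.4 kHz.
25.4 kHz > fs/2 = 17.225 kHz, folds to fs − 25.4 kHz = 9.05 kHz.
43.5 kHz mod fs = 9.05 kHz.
9.05 kHz ≤ fs/2 = 17.225 kHz, appears at 9.05 kHz.
61.75 kHz mod fs = 27.3 kHz.
27.3 kHz > fs/2 = 17.225 kHz, folds to fs − 27.3 kHz = 7.15 kHz.
17.6 kHz > fs/2 = 17.225 kHz, folds to fs − 17.6 kHz = 16.85 kHz.
43.5 kHz and 94.3 kHz both map to 9.05 kHz.

43.5 kHz, 94.3 kHz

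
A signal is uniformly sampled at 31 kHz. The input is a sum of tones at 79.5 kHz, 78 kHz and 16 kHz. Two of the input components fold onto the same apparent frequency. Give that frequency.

15 kHz

fs/2 = 15.5 kHz.
79.5 kHz mod fs = 17.5 kHz.
17.5 kHz > fs/2 = 15.5 kHz, folds to fs − 17.5 kHz = 13.5 kHz.
78 kHz mod fs = 16 kHz.
16 kHz > fs/2 = 15.5 kHz, folds to fs − 16 kHz = 15 kHz.
16 kHz > fs/2 = 15.5 kHz, folds to fs − 16 kHz = 15 kHz.
16 kHz and 78 kHz both map to 15 kHz.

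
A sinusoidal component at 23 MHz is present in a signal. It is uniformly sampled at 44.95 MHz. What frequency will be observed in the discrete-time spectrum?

23 MHz > fs/2 = 22.475 MHz, folds to fs − 23 MHz = 21.95 MHz.

21.95 MHz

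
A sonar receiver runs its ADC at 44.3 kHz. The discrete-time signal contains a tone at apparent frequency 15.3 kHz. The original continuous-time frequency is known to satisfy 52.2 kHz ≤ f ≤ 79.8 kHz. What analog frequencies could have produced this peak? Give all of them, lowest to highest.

Frequencies that alias to 15.3 kHz are k·fs ± 15.3 kHz for integer k ≥ 0.
k=0: 15.3 kHz.
k=1: 29 kHz, 59.6 kHz.
k=2: 73.3 kHz, 103.9 kHz.
k=3: 117.6 kHz, 148.2 kHz.
Within [52.2 kHz, 79.8 kHz]: 59.6 kHz, 73.3 kHz.

59.6 kHz, 73.3 kHz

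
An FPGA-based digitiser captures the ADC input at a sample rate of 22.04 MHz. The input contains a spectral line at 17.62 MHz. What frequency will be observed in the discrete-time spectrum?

4.42 MHz

17.62 MHz > fs/2 = 11.02 MHz, folds to fs − 17.62 MHz = 4.42 MHz.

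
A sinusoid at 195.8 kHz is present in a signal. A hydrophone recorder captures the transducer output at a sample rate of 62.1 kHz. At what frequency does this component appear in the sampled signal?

9.5 kHz

195.8 kHz mod fs = 9.5 kHz.
9.5 kHz ≤ fs/2 = 31.05 kHz, appears at 9.5 kHz.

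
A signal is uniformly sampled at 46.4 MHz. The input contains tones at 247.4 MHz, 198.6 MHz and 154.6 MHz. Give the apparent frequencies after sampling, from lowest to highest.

13 MHz, 15.4 MHz

fs/2 = 23.2 MHz.
247.4 MHz mod fs = 15.4 MHz.
15.4 MHz ≤ fs/2 = 23.2 MHz, appears at 15.4 MHz.
198.6 MHz mod fs = 13 MHz.
13 MHz ≤ fs/2 = 23.2 MHz, appears at 13 MHz.
154.6 MHz mod fs = 15.4 MHz.
15.4 MHz ≤ fs/2 = 23.2 MHz, appears at 15.4 MHz.
Distinct values: {13 MHz, 15.4 MHz}.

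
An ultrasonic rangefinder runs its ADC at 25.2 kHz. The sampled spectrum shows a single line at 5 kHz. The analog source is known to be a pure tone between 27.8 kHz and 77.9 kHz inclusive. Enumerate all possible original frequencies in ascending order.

Frequencies that alias to 5 kHz are k·fs ± 5 kHz for integer k ≥ 0.
k=0: 5 kHz.
k=1: 20.2 kHz, 30.2 kHz.
k=2: 45.4 kHz, 55.4 kHz.
k=3: 70.6 kHz, 80.6 kHz.
k=4: 95.8 kHz, 105.8 kHz.
Within [27.8 kHz, 77.9 kHz]: 30.2 kHz, 45.4 kHz, 55.4 kHz, 70.6 kHz.

30.2 kHz, 45.4 kHz, 55.4 kHz, 70.6 kHz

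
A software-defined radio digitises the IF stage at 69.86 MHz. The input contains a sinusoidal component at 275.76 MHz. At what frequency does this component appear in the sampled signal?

275.76 MHz mod fs = 66.18 MHz.
66.18 MHz > fs/2 = 34.93 MHz, folds to fs − 66.18 MHz = 3.68 MHz.

3.68 MHz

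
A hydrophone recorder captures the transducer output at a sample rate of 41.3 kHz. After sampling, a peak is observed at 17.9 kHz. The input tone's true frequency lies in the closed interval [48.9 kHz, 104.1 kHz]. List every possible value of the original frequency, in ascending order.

59.2 kHz, 64.7 kHz, 100.5 kHz

Frequencies that alias to 17.9 kHz are k·fs ± 17.9 kHz for integer k ≥ 0.
k=0: 17.9 kHz.
k=1: 23.4 kHz, 59.2 kHz.
k=2: 64.7 kHz, 100.5 kHz.
k=3: 106 kHz, 141.8 kHz.
Within [48.9 kHz, 104.1 kHz]: 59.2 kHz, 64.7 kHz, 100.5 kHz.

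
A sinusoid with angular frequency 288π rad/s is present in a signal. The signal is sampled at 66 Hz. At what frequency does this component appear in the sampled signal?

12 Hz

ω = 288π rad/s → f = ω/(2π) = 144 Hz.
144 Hz mod fs = 12 Hz.
12 Hz ≤ fs/2 = 33 Hz, appears at 12 Hz.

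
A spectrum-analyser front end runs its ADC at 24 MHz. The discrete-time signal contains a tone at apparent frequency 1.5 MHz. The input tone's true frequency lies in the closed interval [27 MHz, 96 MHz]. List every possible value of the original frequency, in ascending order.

46.5 MHz, 49.5 MHz, 70.5 MHz, 73.5 MHz, 94.5 MHz

Frequencies that alias to 1.5 MHz are k·fs ± 1.5 MHz for integer k ≥ 0.
k=0: 1.5 MHz.
k=1: 22.5 MHz, 25.5 MHz.
k=2: 46.5 MHz, 49.5 MHz.
k=3: 70.5 MHz, 73.5 MHz.
k=4: 94.5 MHz, 97.5 MHz.
k=5: 118.5 MHz, 121.5 MHz.
Within [27 MHz, 96 MHz]: 46.5 MHz, 49.5 MHz, 70.5 MHz, 73.5 MHz, 94.5 MHz.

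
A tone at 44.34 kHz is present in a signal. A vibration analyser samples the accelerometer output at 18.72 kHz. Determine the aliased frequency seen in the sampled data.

44.34 kHz mod fs = 6.9 kHz.
6.9 kHz ≤ fs/2 = 9.36 kHz, appears at 6.9 kHz.

6.9 kHz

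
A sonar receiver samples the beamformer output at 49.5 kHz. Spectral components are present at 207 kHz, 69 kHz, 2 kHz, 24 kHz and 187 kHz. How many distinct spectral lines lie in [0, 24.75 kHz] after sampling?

5

fs/2 = 24.75 kHz.
207 kHz mod fs = 9 kHz.
9 kHz ≤ fs/2 = 24.75 kHz, appears at 9 kHz.
69 kHz mod fs = 19.5 kHz.
19.5 kHz ≤ fs/2 = 24.75 kHz, appears at 19.5 kHz.
2 kHz ≤ fs/2 = 24.75 kHz, passes unchanged.
24 kHz ≤ fs/2 = 24.75 kHz, passes unchanged.
187 kHz mod fs = 38.5 kHz.
38.5 kHz > fs/2 = 24.75 kHz, folds to fs − 38.5 kHz = 11 kHz.
Distinct values: {2 kHz, 9 kHz, 11 kHz, 19.5 kHz, 24 kHz} → 5.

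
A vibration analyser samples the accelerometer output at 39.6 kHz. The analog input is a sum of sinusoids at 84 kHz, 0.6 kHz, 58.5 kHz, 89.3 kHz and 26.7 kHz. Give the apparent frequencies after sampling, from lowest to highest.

fs/2 = 19.8 kHz.
84 kHz mod fs = 4.8 kHz.
4.8 kHz ≤ fs/2 = 19.8 kHz, appears at 4.8 kHz.
0.6 kHz ≤ fs/2 = 19.8 kHz, passes unchanged.
58.5 kHz mod fs = 18.9 kHz.
18.9 kHz ≤ fs/2 = 19.8 kHz, appears at 18.9 kHz.
89.3 kHz mod fs = 10.1 kHz.
10.1 kHz ≤ fs/2 = 19.8 kHz, appears at 10.1 kHz.
26.7 kHz > fs/2 = 19.8 kHz, folds to fs − 26.7 kHz = 12.9 kHz.
Distinct values: {0.6 kHz, 4.8 kHz, 10.1 kHz, 12.9 kHz, 18.9 kHz}.

0.6 kHz, 4.8 kHz, 10.1 kHz, 12.9 kHz, 18.9 kHz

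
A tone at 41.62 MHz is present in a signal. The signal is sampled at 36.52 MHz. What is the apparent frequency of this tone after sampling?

41.62 MHz mod fs = 5.1 MHz.
5.1 MHz ≤ fs/2 = 18.26 MHz, appears at 5.1 MHz.

5.1 MHz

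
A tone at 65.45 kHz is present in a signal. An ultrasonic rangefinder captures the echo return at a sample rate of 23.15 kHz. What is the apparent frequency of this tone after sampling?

65.45 kHz mod fs = 19.15 kHz.
19.15 kHz > fs/2 = 11.575 kHz, folds to fs − 19.15 kHz = 4 kHz.

4 kHz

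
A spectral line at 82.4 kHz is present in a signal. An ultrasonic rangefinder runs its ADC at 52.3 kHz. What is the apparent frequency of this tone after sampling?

22.2 kHz

82.4 kHz mod fs = 30.1 kHz.
30.1 kHz > fs/2 = 26.15 kHz, folds to fs − 30.1 kHz = 22.2 kHz.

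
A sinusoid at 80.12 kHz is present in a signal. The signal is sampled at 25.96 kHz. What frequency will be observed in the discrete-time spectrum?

80.12 kHz mod fs = 2.24 kHz.
2.24 kHz ≤ fs/2 = 12.98 kHz, appears at 2.24 kHz.

2.24 kHz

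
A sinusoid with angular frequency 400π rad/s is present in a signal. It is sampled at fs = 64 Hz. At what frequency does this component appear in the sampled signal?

8 Hz

ω = 400π rad/s → f = ω/(2π) = 200 Hz.
200 Hz mod fs = 8 Hz.
8 Hz ≤ fs/2 = 32 Hz, appears at 8 Hz.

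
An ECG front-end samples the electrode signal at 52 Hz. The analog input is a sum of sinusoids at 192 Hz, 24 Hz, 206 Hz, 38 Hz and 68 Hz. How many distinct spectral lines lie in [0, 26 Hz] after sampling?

4

fs/2 = 26 Hz.
192 Hz mod fs = 36 Hz.
36 Hz > fs/2 = 26 Hz, folds to fs − 36 Hz = 16 Hz.
24 Hz ≤ fs/2 = 26 Hz, passes unchanged.
206 Hz mod fs = 50 Hz.
50 Hz > fs/2 = 26 Hz, folds to fs − 50 Hz = 2 Hz.
38 Hz > fs/2 = 26 Hz, folds to fs − 38 Hz = 14 Hz.
68 Hz mod fs = 16 Hz.
16 Hz ≤ fs/2 = 26 Hz, appears at 16 Hz.
Distinct values: {2 Hz, 14 Hz, 16 Hz, 24 Hz} → 4.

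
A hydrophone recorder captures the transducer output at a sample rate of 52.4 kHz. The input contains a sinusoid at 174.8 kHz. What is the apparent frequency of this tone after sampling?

17.6 kHz

174.8 kHz mod fs = 17.6 kHz.
17.6 kHz ≤ fs/2 = 26.2 kHz, appears at 17.6 kHz.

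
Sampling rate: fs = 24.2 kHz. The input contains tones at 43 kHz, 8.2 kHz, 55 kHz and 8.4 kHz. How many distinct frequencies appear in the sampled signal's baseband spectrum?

4

fs/2 = 12.1 kHz.
43 kHz mod fs = 18.8 kHz.
18.8 kHz > fs/2 = 12.1 kHz, folds to fs − 18.8 kHz = 5.4 kHz.
8.2 kHz ≤ fs/2 = 12.1 kHz, passes unchanged.
55 kHz mod fs = 6.6 kHz.
6.6 kHz ≤ fs/2 = 12.1 kHz, appears at 6.6 kHz.
8.4 kHz ≤ fs/2 = 12.1 kHz, passes unchanged.
Distinct values: {5.4 kHz, 6.6 kHz, 8.2 kHz, 8.4 kHz} → 4.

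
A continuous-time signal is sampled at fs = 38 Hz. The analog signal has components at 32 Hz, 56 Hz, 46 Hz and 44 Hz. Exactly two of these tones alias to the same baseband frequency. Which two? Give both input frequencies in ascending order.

32 Hz, 44 Hz

fs/2 = 19 Hz.
32 Hz > fs/2 = 19 Hz, folds to fs − 32 Hz = 6 Hz.
56 Hz mod fs = 18 Hz.
18 Hz ≤ fs/2 = 19 Hz, appears at 18 Hz.
46 Hz mod fs = 8 Hz.
8 Hz ≤ fs/2 = 19 Hz, appears at 8 Hz.
44 Hz mod fs = 6 Hz.
6 Hz ≤ fs/2 = 19 Hz, appears at 6 Hz.
32 Hz and 44 Hz both map to 6 Hz.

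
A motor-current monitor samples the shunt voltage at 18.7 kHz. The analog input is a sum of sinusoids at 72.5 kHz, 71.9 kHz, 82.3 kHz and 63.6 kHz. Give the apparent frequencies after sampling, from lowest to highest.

fs/2 = 9.35 kHz.
72.5 kHz mod fs = 16.4 kHz.
16.4 kHz > fs/2 = 9.35 kHz, folds to fs − 16.4 kHz = 2.3 kHz.
71.9 kHz mod fs = 15.8 kHz.
15.8 kHz > fs/2 = 9.35 kHz, folds to fs − 15.8 kHz = 2.9 kHz.
82.3 kHz mod fs = 7.5 kHz.
7.5 kHz ≤ fs/2 = 9.35 kHz, appears at 7.5 kHz.
63.6 kHz mod fs = 7.5 kHz.
7.5 kHz ≤ fs/2 = 9.35 kHz, appears at 7.5 kHz.
Distinct values: {2.3 kHz, 2.9 kHz, 7.5 kHz}.

2.3 kHz, 2.9 kHz, 7.5 kHz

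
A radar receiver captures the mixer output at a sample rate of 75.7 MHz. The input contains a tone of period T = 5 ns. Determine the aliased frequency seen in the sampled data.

27.1 MHz

T = 5 ns → f = 1/T = 200 MHz.
200 MHz mod fs = 48.6 MHz.
48.6 MHz > fs/2 = 37.85 MHz, folds to fs − 48.6 MHz = 27.1 MHz.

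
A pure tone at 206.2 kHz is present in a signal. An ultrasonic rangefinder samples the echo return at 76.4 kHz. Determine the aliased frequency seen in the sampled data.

206.2 kHz mod fs = 53.4 kHz.
53.4 kHz > fs/2 = 38.2 kHz, folds to fs − 53.4 kHz = 23 kHz.

23 kHz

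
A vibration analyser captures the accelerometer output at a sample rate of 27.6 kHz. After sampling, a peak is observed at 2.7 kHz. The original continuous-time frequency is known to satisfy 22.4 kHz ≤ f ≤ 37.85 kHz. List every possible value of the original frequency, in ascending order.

Frequencies that alias to 2.7 kHz are k·fs ± 2.7 kHz for integer k ≥ 0.
k=0: 2.7 kHz.
k=1: 24.9 kHz, 30.3 kHz.
k=2: 52.5 kHz, 57.9 kHz.
Within [22.4 kHz, 37.85 kHz]: 24.9 kHz, 30.3 kHz.

24.9 kHz, 30.3 kHz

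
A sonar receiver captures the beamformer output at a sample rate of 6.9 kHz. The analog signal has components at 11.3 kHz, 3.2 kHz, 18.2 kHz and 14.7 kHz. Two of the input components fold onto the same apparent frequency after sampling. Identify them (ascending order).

fs/2 = 3.45 kHz.
11.3 kHz mod fs = 4.4 kHz.
4.4 kHz > fs/2 = 3.45 kHz, folds to fs − 4.4 kHz = 2.5 kHz.
3.2 kHz ≤ fs/2 = 3.45 kHz, passes unchanged.
18.2 kHz mod fs = 4.4 kHz.
4.4 kHz > fs/2 = 3.45 kHz, folds to fs − 4.4 kHz = 2.5 kHz.
14.7 kHz mod fs = 0.9 kHz.
0.9 kHz ≤ fs/2 = 3.45 kHz, appears at 0.9 kHz.
11.3 kHz and 18.2 kHz both map to 2.5 kHz.

11.3 kHz, 18.2 kHz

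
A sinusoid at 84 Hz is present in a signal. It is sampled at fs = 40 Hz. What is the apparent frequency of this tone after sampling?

4 Hz

84 Hz mod fs = 4 Hz.
4 Hz ≤ fs/2 = 20 Hz, appears at 4 Hz.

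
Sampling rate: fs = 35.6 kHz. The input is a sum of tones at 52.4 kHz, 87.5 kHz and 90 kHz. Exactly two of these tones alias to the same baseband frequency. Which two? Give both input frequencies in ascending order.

52.4 kHz, 90 kHz

fs/2 = 17.8 kHz.
52.4 kHz mod fs = 16.8 kHz.
16.8 kHz ≤ fs/2 = 17.8 kHz, appears at 16.8 kHz.
87.5 kHz mod fs = 16.3 kHz.
16.3 kHz ≤ fs/2 = 17.8 kHz, appears at 16.3 kHz.
90 kHz mod fs = 18.8 kHz.
18.8 kHz > fs/2 = 17.8 kHz, folds to fs − 18.8 kHz = 16.8 kHz.
52.4 kHz and 90 kHz both map to 16.8 kHz.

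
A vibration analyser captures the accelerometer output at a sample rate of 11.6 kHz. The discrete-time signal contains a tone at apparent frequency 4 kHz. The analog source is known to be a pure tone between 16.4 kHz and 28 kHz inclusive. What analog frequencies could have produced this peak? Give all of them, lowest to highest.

Frequencies that alias to 4 kHz are k·fs ± 4 kHz for integer k ≥ 0.
k=0: 4 kHz.
k=1: 7.6 kHz, 15.6 kHz.
k=2: 19.2 kHz, 27.2 kHz.
k=3: 30.8 kHz, 38.8 kHz.
Within [16.4 kHz, 28 kHz]: 19.2 kHz, 27.2 kHz.

19.2 kHz, 27.2 kHz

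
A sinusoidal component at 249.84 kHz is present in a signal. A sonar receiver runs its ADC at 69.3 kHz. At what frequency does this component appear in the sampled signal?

27.36 kHz

249.84 kHz mod fs = 41.94 kHz.
41.94 kHz > fs/2 = 34.65 kHz, folds to fs − 41.94 kHz = 27.36 kHz.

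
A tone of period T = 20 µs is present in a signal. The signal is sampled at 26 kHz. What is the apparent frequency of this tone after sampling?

2 kHz

T = 20 µs → f = 1/T = 50 kHz.
50 kHz mod fs = 24 kHz.
24 kHz > fs/2 = 13 kHz, folds to fs − 24 kHz = 2 kHz.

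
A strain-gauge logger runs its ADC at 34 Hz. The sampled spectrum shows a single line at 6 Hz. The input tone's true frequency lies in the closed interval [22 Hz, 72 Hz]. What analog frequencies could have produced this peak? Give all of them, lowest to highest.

28 Hz, 40 Hz, 62 Hz

Frequencies that alias to 6 Hz are k·fs ± 6 Hz for integer k ≥ 0.
k=0: 6 Hz.
k=1: 28 Hz, 40 Hz.
k=2: 62 Hz, 74 Hz.
k=3: 96 Hz, 108 Hz.
Within [22 Hz, 72 Hz]: 28 Hz, 40 Hz, 62 Hz.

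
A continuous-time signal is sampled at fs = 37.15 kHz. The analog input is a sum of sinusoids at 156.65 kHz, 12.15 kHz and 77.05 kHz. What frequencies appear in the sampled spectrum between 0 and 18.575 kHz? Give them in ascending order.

2.75 kHz, 8.05 kHz, 12.15 kHz

fs/2 = 18.575 kHz.
156.65 kHz mod fs = 8.05 kHz.
8.05 kHz ≤ fs/2 = 18.575 kHz, appears at 8.05 kHz.
12.15 kHz ≤ fs/2 = 18.575 kHz, passes unchanged.
77.05 kHz mod fs = 2.75 kHz.
2.75 kHz ≤ fs/2 = 18.575 kHz, appears at 2.75 kHz.
Distinct values: {2.75 kHz, 8.05 kHz, 12.15 kHz}.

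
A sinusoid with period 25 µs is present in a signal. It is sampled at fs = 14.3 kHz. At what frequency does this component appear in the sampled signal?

T = 25 µs → f = 1/T = 40 kHz.
40 kHz mod fs = 11.4 kHz.
11.4 kHz > fs/2 = 7.15 kHz, folds to fs − 11.4 kHz = 2.9 kHz.

2.9 kHz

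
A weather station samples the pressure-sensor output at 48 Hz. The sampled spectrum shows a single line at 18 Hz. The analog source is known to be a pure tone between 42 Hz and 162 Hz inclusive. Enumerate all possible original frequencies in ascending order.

Frequencies that alias to 18 Hz are k·fs ± 18 Hz for integer k ≥ 0.
k=0: 18 Hz.
k=1: 30 Hz, 66 Hz.
k=2: 78 Hz, 114 Hz.
k=3: 126 Hz, 162 Hz.
k=4: 174 Hz, 210 Hz.
Within [42 Hz, 162 Hz]: 66 Hz, 78 Hz, 114 Hz, 126 Hz, 162 Hz.

66 Hz, 78 Hz, 114 Hz, 126 Hz, 162 Hz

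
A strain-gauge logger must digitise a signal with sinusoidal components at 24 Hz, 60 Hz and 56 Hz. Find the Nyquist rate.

120 Hz

Highest-frequency component: 60 Hz.
Nyquist rate = 2 × 60 Hz = 120 Hz.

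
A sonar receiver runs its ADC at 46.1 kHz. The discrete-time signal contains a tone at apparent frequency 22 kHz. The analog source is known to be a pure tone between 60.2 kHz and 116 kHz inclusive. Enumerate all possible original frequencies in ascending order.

Frequencies that alias to 22 kHz are k·fs ± 22 kHz for integer k ≥ 0.
k=0: 22 kHz.
k=1: 24.1 kHz, 68.1 kHz.
k=2: 70.2 kHz, 114.2 kHz.
k=3: 116.3 kHz, 160.3 kHz.
Within [60.2 kHz, 116 kHz]: 68.1 kHz, 70.2 kHz, 114.2 kHz.

68.1 kHz, 70.2 kHz, 114.2 kHz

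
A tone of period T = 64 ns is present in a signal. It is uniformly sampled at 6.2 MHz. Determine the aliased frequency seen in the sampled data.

T = 64 ns → f = 1/T = 15.625 MHz.
15.625 MHz mod fs = 3.225 MHz.
3.225 MHz > fs/2 = 3.1 MHz, folds to fs − 3.225 MHz = 2.975 MHz.

2.975 MHz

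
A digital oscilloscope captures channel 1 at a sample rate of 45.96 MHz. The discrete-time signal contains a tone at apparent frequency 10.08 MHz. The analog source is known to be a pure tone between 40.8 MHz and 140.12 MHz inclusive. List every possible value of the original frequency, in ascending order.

56.04 MHz, 81.84 MHz, 102 MHz, 127.8 MHz

Frequencies that alias to 10.08 MHz are k·fs ± 10.08 MHz for integer k ≥ 0.
k=0: 10.08 MHz.
k=1: 35.88 MHz, 56.04 MHz.
k=2: 81.84 MHz, 102 MHz.
k=3: 127.8 MHz, 147.96 MHz.
k=4: 173.76 MHz, 193.92 MHz.
Within [40.8 MHz, 140.12 MHz]: 56.04 MHz, 81.84 MHz, 102 MHz, 127.8 MHz.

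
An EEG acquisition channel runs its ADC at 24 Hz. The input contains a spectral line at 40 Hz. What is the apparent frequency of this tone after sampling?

8 Hz

40 Hz mod fs = 16 Hz.
16 Hz > fs/2 = 12 Hz, folds to fs − 16 Hz = 8 Hz.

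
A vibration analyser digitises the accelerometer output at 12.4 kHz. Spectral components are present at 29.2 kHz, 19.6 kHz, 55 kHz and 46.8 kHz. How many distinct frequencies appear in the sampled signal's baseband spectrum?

4

fs/2 = 6.2 kHz.
29.2 kHz mod fs = 4.4 kHz.
4.4 kHz ≤ fs/2 = 6.2 kHz, appears at 4.4 kHz.
19.6 kHz mod fs = 7.2 kHz.
7.2 kHz > fs/2 = 6.2 kHz, folds to fs − 7.2 kHz = 5.2 kHz.
55 kHz mod fs = 5.4 kHz.
5.4 kHz ≤ fs/2 = 6.2 kHz, appears at 5.4 kHz.
46.8 kHz mod fs = 9.6 kHz.
9.6 kHz > fs/2 = 6.2 kHz, folds to fs − 9.6 kHz = 2.8 kHz.
Distinct values: {2.8 kHz, 4.4 kHz, 5.2 kHz, 5.4 kHz} → 4.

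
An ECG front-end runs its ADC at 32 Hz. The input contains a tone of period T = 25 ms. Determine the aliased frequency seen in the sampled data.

8 Hz

T = 25 ms → f = 1/T = 40 Hz.
40 Hz mod fs = 8 Hz.
8 Hz ≤ fs/2 = 16 Hz, appears at 8 Hz.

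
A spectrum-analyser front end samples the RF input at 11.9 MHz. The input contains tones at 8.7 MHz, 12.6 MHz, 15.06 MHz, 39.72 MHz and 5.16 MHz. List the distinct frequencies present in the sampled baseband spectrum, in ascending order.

fs/2 = 5.95 MHz.
8.7 MHz > fs/2 = 5.95 MHz, folds to fs − 8.7 MHz = 3.2 MHz.
12.6 MHz mod fs = 0.7 MHz.
0.7 MHz ≤ fs/2 = 5.95 MHz, appears at 0.7 MHz.
15.06 MHz mod fs = 3.16 MHz.
3.16 MHz ≤ fs/2 = 5.95 MHz, appears at 3.16 MHz.
39.72 MHz mod fs = 4.02 MHz.
4.02 MHz ≤ fs/2 = 5.95 MHz, appears at 4.02 MHz.
5.16 MHz ≤ fs/2 = 5.95 MHz, passes unchanged.
Distinct values: {0.7 MHz, 3.16 MHz, 3.2 MHz, 4.02 MHz, 5.16 MHz}.

0.7 MHz, 3.16 MHz, 3.2 MHz, 4.02 MHz, 5.16 MHz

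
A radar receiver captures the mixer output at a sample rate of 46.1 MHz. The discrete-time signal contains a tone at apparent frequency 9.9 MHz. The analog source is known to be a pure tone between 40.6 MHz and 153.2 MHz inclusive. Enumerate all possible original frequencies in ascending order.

56 MHz, 82.3 MHz, 102.1 MHz, 128.4 MHz, 148.2 MHz

Frequencies that alias to 9.9 MHz are k·fs ± 9.9 MHz for integer k ≥ 0.
k=0: 9.9 MHz.
k=1: 36.2 MHz, 56 MHz.
k=2: 82.3 MHz, 102.1 MHz.
k=3: 128.4 MHz, 148.2 MHz.
k=4: 174.5 MHz, 194.3 MHz.
Within [40.6 MHz, 153.2 MHz]: 56 MHz, 82.3 MHz, 102.1 MHz, 128.4 MHz, 148.2 MHz.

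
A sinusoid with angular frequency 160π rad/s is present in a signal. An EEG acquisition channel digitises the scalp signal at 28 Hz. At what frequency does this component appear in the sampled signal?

4 Hz

ω = 160π rad/s → f = ω/(2π) = 80 Hz.
80 Hz mod fs = 24 Hz.
24 Hz > fs/2 = 14 Hz, folds to fs − 24 Hz = 4 Hz.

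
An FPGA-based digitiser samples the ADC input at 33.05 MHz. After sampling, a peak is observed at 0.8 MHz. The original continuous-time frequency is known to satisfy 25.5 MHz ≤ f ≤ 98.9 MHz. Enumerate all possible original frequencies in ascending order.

32.25 MHz, 33.85 MHz, 65.3 MHz, 66.9 MHz, 98.35 MHz

Frequencies that alias to 0.8 MHz are k·fs ± 0.8 MHz for integer k ≥ 0.
k=0: 0.8 MHz.
k=1: 32.25 MHz, 33.85 MHz.
k=2: 65.3 MHz, 66.9 MHz.
k=3: 98.35 MHz, 99.95 MHz.
k=4: 131.4 MHz, 133 MHz.
Within [25.5 MHz, 98.9 MHz]: 32.25 MHz, 33.85 MHz, 65.3 MHz, 66.9 MHz, 98.35 MHz.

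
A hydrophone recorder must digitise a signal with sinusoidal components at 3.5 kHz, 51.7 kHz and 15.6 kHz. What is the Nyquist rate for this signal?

Highest-frequency component: 51.7 kHz.
Nyquist rate = 2 × 51.7 kHz = 103.4 kHz.

103.4 kHz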